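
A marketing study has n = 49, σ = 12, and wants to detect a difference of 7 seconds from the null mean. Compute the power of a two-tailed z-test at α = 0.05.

SE = σ/√n = 12/√49 = 1.714. Non-centrality λ = d/SE = 7/1.714 = 4.083. Power ≈ Φ(λ - z_{α/2}) = Φ(4.083 - 1.96) = Φ(2.123) = 0.983.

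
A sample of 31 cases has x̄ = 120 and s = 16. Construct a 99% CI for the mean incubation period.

CI = x̄ ± t*(s/√n) = 120 ± 2.75(16/√31) = (112.1, 127.9)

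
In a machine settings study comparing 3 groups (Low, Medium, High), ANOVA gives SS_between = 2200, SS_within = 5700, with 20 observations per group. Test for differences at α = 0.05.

df_between = 2, df_within = 57. F = MS_between/MS_within = 1100.0/100.0 = 11.0. F_crit ≈ 3.159. Reject H₀. At least one mean differs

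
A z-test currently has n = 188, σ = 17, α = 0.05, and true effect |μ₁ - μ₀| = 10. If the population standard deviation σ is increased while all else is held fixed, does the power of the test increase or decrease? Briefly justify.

Power decreases: a larger σ inflates the standard error σ/√n, pulling the sampling distribution under H₁ back toward the critical value.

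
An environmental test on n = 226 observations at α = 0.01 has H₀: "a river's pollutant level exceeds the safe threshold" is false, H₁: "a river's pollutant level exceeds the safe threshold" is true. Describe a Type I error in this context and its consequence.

Type I error: rejecting H₀ when it is true — concluding that a river's pollutant level exceeds the safe threshold when in fact it is not. Consequence: shutting down a compliant factory unnecessarily.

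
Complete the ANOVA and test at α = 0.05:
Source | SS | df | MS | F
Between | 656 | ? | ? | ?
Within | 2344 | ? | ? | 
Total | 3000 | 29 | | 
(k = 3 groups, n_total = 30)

df_between = 2, df_within = 27. MS_between = 328.0, MS_within = 86.81. F = 3.778, F_crit ≈ 3.354. Reject H₀.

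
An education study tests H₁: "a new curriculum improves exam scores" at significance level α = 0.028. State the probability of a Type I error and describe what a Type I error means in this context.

P(Type I error) = α = 0.028. A Type I error is rejecting H₀ when H₀ is actually true (false positive) — here, concluding that a new curriculum improves exam scores when in fact this is not the case. Consequence: adopting a curriculum that gives no real benefit — disruption for nothing.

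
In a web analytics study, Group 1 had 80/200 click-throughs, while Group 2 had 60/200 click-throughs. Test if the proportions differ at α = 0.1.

p̂₁ = 0.4, p̂₂ = 0.3, pooled p̂ = 0.35. z = 2.097. Critical: ±1.645. Reject H₀.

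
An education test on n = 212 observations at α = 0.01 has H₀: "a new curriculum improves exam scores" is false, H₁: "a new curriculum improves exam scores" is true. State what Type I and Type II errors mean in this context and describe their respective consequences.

Type I (false positive): concluding that a new curriculum improves exam scores when it is not — adopting a curriculum that gives no real benefit — disruption for nothing. Type II (false negative): failing to conclude that a new curriculum improves exam scores when it is — keeping the old curriculum when the new one would have helped students. Which is costlier depends on domain priorities and is a judgement call rather than a statistical fact.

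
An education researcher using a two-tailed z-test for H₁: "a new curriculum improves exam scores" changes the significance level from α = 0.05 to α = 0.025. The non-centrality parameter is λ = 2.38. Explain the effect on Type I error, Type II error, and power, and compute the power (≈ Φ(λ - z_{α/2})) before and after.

Decreasing α from 0.05 to 0.025:
• Type I error rate decreases (α is the Type I rate by definition).
• Critical value moves from z_{α/2} = 1.96 to 2.241, so power = Φ(λ - z_{α/2}) goes from Φ(2.38 - 1.96) = 0.663 to Φ(2.38 - 2.241) = 0.555.
• Type II error rate β = 1 - power therefore increases (0.337 → 0.445).
Appropriate when false positives are costly — here, adopting a curriculum that gives no real benefit — disruption for nothing.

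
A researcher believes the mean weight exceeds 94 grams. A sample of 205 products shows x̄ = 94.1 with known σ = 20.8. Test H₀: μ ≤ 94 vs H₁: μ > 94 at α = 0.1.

z = 0.069. Critical value: 1.28. Fail to reject H₀.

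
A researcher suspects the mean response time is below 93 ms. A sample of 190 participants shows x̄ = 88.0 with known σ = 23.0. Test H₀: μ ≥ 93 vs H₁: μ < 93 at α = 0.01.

z = -2.997. Critical value: -2.33. Reject H₀.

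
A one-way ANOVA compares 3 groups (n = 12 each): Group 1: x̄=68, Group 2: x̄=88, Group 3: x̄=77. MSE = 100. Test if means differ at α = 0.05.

Grand mean = 77.67. SS_between = 2408.0, MS_between = 1204.0. F = 12.04, F_crit ≈ 3.285. Reject H₀.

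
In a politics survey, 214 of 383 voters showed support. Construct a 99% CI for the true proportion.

p̂ = 0.559. CI = p̂ ± z*√(p̂(1-p̂)/n) = (0.493, 0.624)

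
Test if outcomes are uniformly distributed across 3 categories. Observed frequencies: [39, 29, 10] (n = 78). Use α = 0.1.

Expected = 26 each. χ² = Σ(O-E)²/E = 16.692. df = 2, critical value = 4.605. Reject H₀.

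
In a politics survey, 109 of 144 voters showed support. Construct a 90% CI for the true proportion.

p̂ = 0.757. CI = p̂ ± z*√(p̂(1-p̂)/n) = (0.698, 0.816)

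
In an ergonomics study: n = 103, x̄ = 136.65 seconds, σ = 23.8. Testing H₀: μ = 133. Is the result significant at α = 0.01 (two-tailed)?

z = (136.65 - 133)/(23.8/√103) = 1.556. Since |z| ≤ 2.576, not significant at α = 0.01.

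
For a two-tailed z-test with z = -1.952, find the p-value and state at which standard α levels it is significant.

p = 2·P(Z > |-1.952|) = 2·(1 - Φ(1.952)) ≈ 0.0509. Significant at α = 0.1.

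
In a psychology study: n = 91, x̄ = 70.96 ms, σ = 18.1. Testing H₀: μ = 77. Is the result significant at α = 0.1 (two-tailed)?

z = (70.96 - 77)/(18.1/√91) = -3.183. Since |z| > 1.645, significant at α = 0.1.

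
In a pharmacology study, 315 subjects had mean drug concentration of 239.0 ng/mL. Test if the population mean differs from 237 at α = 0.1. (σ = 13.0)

z = (x̄ - μ₀)/(σ/√n) = (239.0 - 237)/(13.0/√315) = 2.73. Critical value: ±1.645. Since |2.73| > 1.645, Reject H₀.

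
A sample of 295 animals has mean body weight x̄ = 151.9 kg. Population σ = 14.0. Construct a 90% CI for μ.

CI = x̄ ± z*(σ/√n) = 151.9 ± 1.645(14.0/√295) = 151.9 ± 1.34 = (150.56, 153.24)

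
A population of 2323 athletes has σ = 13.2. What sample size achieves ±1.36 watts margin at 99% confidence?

Without FPC: n₀ = (2.576×13.2/1.36)² = 625.118. With FPC: n = n₀N/(n₀+N-1) = 492.7 → n = 493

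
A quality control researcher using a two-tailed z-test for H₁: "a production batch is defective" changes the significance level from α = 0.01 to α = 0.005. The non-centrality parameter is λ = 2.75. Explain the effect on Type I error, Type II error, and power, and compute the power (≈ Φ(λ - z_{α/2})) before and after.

Decreasing α from 0.01 to 0.005:
• Type I error rate decreases (α is the Type I rate by definition).
• Critical value moves from z_{α/2} = 2.576 to 2.807, so power = Φ(λ - z_{α/2}) goes from Φ(2.75 - 2.576) = 0.569 to Φ(2.75 - 2.807) = 0.477.
• Type II error rate β = 1 - power therefore increases (0.431 → 0.523).
Appropriate when false positives are costly — here, scrapping a good batch — wasted material and cost for no reason.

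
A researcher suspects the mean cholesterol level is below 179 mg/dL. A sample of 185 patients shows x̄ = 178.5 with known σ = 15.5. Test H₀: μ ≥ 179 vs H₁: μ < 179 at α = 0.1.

z = -0.439. Critical value: -1.28. Fail to reject H₀.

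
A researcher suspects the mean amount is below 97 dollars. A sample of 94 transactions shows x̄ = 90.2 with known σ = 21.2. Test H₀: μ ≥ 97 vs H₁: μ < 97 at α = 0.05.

z = -3.11. Critical value: -1.645. Reject H₀.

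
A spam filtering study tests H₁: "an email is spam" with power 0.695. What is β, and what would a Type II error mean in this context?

β = 1 - power = 1 - 0.695 = 0.305. A Type II error is failing to reject H₀ when H₀ is false (false negative) — here, failing to conclude that an email is spam when in fact it is true. Consequence: a spam email lands in the inbox.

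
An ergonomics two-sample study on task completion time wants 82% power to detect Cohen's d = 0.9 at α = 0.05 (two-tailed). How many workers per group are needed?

z_{α/2} = 1.96, z_β = Φ⁻¹(0.82) = 0.915. For large effect (d = 0.9): n per group = 2(z_{α/2} + z_β)²/d² = 2(1.96 + 0.915)²/0.9² = 20.4 → 21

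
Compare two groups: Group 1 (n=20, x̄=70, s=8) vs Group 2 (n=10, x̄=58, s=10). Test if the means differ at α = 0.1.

Pooled sp = 8.69. t = 3.564, df = 28. Critical t = ±1.701. Reject H₀.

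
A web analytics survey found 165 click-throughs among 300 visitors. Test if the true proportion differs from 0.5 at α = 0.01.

p̂ = 0.55, p₀ = 0.5. z = (p̂ - p₀)/√(p₀(1-p₀)/n) = 1.732. Critical: ±2.576. Fail to reject H₀.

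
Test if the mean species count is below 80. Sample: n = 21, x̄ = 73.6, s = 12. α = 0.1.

t = (73.6 - 80)/(12/√21) = -2.444, df = 20. Critical t = -1.325. Reject H₀.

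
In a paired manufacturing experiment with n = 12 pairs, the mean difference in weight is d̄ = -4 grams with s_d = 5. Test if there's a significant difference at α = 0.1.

t = d̄/(s_d/√n) = -4/(5/√12) = -2.771. df = 11, critical t = ±1.796. Reject H₀.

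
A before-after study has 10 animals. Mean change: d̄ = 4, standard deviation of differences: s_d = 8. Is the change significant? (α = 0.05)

t = d̄/(s_d/√n) = 4/(8/√10) = 1.581. df = 9, critical t = ±2.262. Fail to reject H₀.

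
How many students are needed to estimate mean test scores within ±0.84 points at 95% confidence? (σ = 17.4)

n = (z*σ/E)² = (1.96×17.4/0.84)² = 1648.4 → n = 1649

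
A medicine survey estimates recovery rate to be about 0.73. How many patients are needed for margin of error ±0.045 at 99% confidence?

n = z²p(1-p)/E² = 2.576²×0.73×0.27/0.045² = 645.9 → n = 646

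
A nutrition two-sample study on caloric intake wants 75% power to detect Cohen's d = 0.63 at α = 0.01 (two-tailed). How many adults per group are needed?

z_{α/2} = 2.576, z_β = Φ⁻¹(0.75) = 0.674. For medium effect (d = 0.63): n per group = 2(z_{α/2} + z_β)²/d² = 2(2.576 + 0.674)²/0.63² = 53.2 → 54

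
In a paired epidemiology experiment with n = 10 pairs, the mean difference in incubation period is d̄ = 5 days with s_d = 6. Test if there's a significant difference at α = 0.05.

t = d̄/(s_d/√n) = 5/(6/√10) = 2.635. df = 9, critical t = ±2.262. Reject H₀.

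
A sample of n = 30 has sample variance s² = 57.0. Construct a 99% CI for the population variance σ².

df = 29. χ²_{0.005} = 52.336, χ²_{0.995} = 13.121. CI for σ² = ((n-1)s²/χ²_{α/2}, (n-1)s²/χ²_{1-α/2}) = (29·57.0/52.336, 29·57.0/13.121) = (31.58, 125.98)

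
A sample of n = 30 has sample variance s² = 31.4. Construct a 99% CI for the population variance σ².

df = 29. χ²_{0.005} = 52.336, χ²_{0.995} = 13.121. CI for σ² = ((n-1)s²/χ²_{α/2}, (n-1)s²/χ²_{1-α/2}) = (29·31.4/52.336, 29·31.4/13.121) = (17.4, 69.4)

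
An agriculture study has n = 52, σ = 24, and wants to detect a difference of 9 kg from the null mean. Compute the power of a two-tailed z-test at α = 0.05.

SE = σ/√n = 24/√52 = 3.328. Non-centrality λ = d/SE = 9/3.328 = 2.704. Power ≈ Φ(λ - z_{α/2}) = Φ(2.704 - 1.96) = Φ(0.744) = 0.772.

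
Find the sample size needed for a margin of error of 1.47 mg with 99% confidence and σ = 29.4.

n = (z*σ/E)² = (2.576×29.4/1.47)² = 2654.3 → n = 2655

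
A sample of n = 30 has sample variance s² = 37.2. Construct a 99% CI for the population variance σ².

df = 29. χ²_{0.005} = 52.336, χ²_{0.995} = 13.121. CI for σ² = ((n-1)s²/χ²_{α/2}, (n-1)s²/χ²_{1-α/2}) = (29·37.2/52.336, 29·37.2/13.121) = (20.61, 82.22)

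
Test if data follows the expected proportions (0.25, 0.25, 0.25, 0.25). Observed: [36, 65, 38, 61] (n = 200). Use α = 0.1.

Expected: [50.0, 50.0, 50.0, 50.0]. χ² = 13.72. df = 3, critical = 6.251. Reject H₀.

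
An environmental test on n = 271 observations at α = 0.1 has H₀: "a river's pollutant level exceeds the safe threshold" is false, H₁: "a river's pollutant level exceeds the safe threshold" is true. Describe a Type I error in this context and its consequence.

Type I error: rejecting H₀ when it is true — concluding that a river's pollutant level exceeds the safe threshold when in fact it is not. Consequence: shutting down a compliant factory unnecessarily.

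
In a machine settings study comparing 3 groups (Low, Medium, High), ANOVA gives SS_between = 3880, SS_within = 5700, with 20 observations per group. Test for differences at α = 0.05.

df_between = 2, df_within = 57. F = MS_between/MS_within = 1940.0/100.0 = 19.4. F_crit ≈ 3.159. Reject H₀. At least one mean differs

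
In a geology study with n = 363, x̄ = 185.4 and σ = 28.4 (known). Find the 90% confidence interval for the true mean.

CI = x̄ ± z*(σ/√n) = 185.4 ± 1.645(28.4/√363) = 185.4 ± 2.45 = (182.95, 187.85)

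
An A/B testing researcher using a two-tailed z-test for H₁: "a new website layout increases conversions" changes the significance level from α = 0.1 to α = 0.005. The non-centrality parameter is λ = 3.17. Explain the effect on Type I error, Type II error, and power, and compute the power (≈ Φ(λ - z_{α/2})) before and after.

Decreasing α from 0.1 to 0.005:
• Type I error rate decreases (α is the Type I rate by definition).
• Critical value moves from z_{α/2} = 1.645 to 2.807, so power = Φ(λ - z_{α/2}) goes from Φ(3.17 - 1.645) = 0.936 to Φ(3.17 - 2.807) = 0.642.
• Type II error rate β = 1 - power therefore increases (0.064 → 0.358).
Appropriate when false positives are costly — here, rolling out a layout that doesn't actually help — wasted engineering effort.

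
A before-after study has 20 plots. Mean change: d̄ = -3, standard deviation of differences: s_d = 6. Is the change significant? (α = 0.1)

t = d̄/(s_d/√n) = -3/(6/√20) = -2.236. df = 19, critical t = ±1.729. Reject H₀.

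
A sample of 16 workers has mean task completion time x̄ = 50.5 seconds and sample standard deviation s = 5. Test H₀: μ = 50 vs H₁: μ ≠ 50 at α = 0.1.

t = (x̄ - μ₀)/(s/√n) = (50.5 - 50)/(5/√16) = 0.4. df = 15, critical t = ±1.753. Fail to reject H₀.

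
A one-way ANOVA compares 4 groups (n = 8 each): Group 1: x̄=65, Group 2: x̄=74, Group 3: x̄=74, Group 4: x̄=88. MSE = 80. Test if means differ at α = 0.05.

Grand mean = 75.25. SS_between = 2166.0, MS_between = 722.0. F = 9.025, F_crit ≈ 2.947. Reject H₀.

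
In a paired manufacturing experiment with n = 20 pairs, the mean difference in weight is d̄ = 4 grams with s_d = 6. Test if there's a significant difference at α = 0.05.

t = d̄/(s_d/√n) = 4/(6/√20) = 2.981. df = 19, critical t = ±2.093. Reject H₀.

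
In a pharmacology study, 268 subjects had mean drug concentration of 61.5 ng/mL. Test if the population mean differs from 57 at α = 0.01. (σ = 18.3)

z = (x̄ - μ₀)/(σ/√n) = (61.5 - 57)/(18.3/√268) = 4.026. Critical value: ±2.576. Since |4.026| > 2.576, Reject H₀.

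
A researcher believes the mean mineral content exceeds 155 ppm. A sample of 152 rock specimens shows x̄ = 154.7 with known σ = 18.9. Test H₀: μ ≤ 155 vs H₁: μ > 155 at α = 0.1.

z = -0.196. Critical value: 1.28. Fail to reject H₀.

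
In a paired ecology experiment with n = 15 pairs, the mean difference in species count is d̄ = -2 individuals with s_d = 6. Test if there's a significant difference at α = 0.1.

t = d̄/(s_d/√n) = -2/(6/√15) = -1.291. df = 14, critical t = ±1.761. Fail to reject H₀.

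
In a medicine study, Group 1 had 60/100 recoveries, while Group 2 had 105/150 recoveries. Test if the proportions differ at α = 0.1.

p̂₁ = 0.6, p̂₂ = 0.7, pooled p̂ = 0.66. z = -1.635. Critical: ±1.645. Fail to reject H₀.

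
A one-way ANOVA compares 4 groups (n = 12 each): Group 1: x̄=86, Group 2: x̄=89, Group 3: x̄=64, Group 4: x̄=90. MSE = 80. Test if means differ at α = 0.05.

Grand mean = 82.25. SS_between = 5433.0, MS_between = 1811.0. F = 22.637, F_crit ≈ 2.816. Reject H₀.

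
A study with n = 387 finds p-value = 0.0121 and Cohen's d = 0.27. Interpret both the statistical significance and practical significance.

Statistically significant (p = 0.0121 < 0.05). Cohen's d = 0.27 indicates a small effect size. Both statistical and practical significance should be considered.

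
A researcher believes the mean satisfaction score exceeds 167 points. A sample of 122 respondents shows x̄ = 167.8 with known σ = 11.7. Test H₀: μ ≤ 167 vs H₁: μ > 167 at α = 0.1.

z = 0.755. Critical value: 1.28. Fail to reject H₀.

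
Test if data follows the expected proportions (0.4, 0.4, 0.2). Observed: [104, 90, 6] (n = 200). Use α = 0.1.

Expected: [80.0, 80.0, 40.0]. χ² = 37.35. df = 2, critical = 4.605. Reject H₀.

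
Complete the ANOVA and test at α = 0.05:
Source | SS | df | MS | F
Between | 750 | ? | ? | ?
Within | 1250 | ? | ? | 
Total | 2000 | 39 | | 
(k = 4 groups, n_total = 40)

df_between = 3, df_within = 36. MS_between = 250.0, MS_within = 34.72. F = 7.2, F_crit ≈ 2.866. Reject H₀.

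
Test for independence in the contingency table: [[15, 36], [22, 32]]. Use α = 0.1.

χ² = 1.475. df = 1, critical = 2.706. Fail to reject H₀. No evidence of dependence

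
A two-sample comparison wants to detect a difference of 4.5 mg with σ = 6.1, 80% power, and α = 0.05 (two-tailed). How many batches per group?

n per group = 2(z_α/2 + z_β)²σ²/d² = 2×(1.96 + 0.84)²×6.1²/4.5² = 28.8 → n = 29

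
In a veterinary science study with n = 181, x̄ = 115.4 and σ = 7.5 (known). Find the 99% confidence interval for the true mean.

CI = x̄ ± z*(σ/√n) = 115.4 ± 2.576(7.5/√181) = 115.4 ± 1.44 = (113.96, 116.84)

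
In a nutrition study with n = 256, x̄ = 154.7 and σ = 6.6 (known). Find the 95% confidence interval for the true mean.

CI = x̄ ± z*(σ/√n) = 154.7 ± 1.96(6.6/√256) = 154.7 ± 0.81 = (153.89, 155.51)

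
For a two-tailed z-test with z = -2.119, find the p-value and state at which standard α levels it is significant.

p = 2·P(Z > |-2.119|) = 2·(1 - Φ(2.119)) ≈ 0.0341. Significant at α = 0.1; Significant at α = 0.05.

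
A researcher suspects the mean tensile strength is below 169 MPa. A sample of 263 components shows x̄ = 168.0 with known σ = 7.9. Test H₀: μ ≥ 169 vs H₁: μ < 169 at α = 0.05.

z = -2.053. Critical value: -1.645. Reject H₀.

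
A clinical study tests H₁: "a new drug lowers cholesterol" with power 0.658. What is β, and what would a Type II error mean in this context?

β = 1 - power = 1 - 0.658 = 0.342. A Type II error is failing to reject H₀ when H₀ is false (false negative) — here, failing to conclude that a new drug lowers cholesterol when in fact it is true. Consequence: shelving an effective drug — patients miss out on a treatment that would have helped.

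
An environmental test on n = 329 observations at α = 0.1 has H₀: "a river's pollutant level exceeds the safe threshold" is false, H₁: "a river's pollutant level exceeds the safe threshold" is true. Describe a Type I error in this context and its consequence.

Type I error: rejecting H₀ when it is true — concluding that a river's pollutant level exceeds the safe threshold when in fact it is not. Consequence: shutting down a compliant factory unnecessarily.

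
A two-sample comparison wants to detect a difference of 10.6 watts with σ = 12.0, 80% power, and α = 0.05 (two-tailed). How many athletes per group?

n per group = 2(z_α/2 + z_β)²σ²/d² = 2×(1.96 + 0.84)²×12.0²/10.6² = 20.1 → n = 21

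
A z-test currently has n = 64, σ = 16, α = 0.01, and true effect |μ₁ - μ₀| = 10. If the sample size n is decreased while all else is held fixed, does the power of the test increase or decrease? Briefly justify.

Power decreases: a smaller n inflates the standard error σ/√n, pulling the sampling distribution under H₁ back toward the critical value.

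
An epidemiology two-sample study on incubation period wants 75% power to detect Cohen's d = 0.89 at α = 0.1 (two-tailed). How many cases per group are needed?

z_{α/2} = 1.645, z_β = Φ⁻¹(0.75) = 0.674. For large effect (d = 0.89): n per group = 2(z_{α/2} + z_β)²/d² = 2(1.645 + 0.674)²/0.89² = 13.6 → 14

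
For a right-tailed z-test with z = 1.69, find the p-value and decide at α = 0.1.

p = P(Z > 1.69) = 1 - Φ(1.69) ≈ 0.0455. Since p < 0.1, reject H₀ (significant) at α = 0.1.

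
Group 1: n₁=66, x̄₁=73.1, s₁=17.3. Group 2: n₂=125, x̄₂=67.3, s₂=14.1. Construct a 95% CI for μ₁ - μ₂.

Difference = 5.8. SE = √(17.3²/66 + 14.1²/125) = 2.475. CI = (0.95, 10.65)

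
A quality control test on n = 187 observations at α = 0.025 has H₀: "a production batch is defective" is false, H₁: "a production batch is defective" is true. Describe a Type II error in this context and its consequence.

Type II error: failing to reject H₀ when it is false — concluding that a production batch is defective is not supported when in fact it is. Consequence: shipping a defective batch — faulty products reach customers.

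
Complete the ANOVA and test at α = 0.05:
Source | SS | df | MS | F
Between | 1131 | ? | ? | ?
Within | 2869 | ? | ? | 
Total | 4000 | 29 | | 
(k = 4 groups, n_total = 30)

df_between = 3, df_within = 26. MS_between = 377.0, MS_within = 110.35. F = 3.417, F_crit ≈ 2.975. Reject H₀.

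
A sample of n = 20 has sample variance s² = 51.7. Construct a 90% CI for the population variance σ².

df = 19. χ²_{0.05} = 30.144, χ²_{0.95} = 10.117. CI for σ² = ((n-1)s²/χ²_{α/2}, (n-1)s²/χ²_{1-α/2}) = (19·51.7/30.144, 19·51.7/10.117) = (32.59, 97.09)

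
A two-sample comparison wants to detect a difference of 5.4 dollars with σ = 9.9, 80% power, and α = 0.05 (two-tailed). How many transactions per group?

n per group = 2(z_α/2 + z_β)²σ²/d² = 2×(1.96 + 0.84)²×9.9²/5.4² = 52.7 → n = 53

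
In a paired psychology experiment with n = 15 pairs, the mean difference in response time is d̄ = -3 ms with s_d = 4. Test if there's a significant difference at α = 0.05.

t = d̄/(s_d/√n) = -3/(4/√15) = -2.905. df = 14, critical t = ±2.145. Reject H₀.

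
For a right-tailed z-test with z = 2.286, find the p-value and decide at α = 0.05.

p = P(Z > 2.286) = 1 - Φ(2.286) ≈ 0.0111. Since p < 0.05, reject H₀ (significant) at α = 0.05.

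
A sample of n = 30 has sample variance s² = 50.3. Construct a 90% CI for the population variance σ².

df = 29. χ²_{0.05} = 42.557, χ²_{0.95} = 17.708. CI for σ² = ((n-1)s²/χ²_{α/2}, (n-1)s²/χ²_{1-α/2}) = (29·50.3/42.557, 29·50.3/17.708) = (34.28, 82.38)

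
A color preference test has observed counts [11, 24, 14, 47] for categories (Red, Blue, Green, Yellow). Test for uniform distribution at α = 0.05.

Expected = 24 each. χ² = Σ(O-E)²/E = 33.25. df = 3, critical value = 7.815. Reject H₀.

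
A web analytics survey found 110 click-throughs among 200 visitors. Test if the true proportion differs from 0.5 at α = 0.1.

p̂ = 0.55, p₀ = 0.5. z = (p̂ - p₀)/√(p₀(1-p₀)/n) = 1.414. Critical: ±1.645. Fail to reject H₀.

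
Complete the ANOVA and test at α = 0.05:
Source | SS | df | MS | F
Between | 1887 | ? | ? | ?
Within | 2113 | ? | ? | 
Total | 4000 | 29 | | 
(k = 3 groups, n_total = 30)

df_between = 2, df_within = 27. MS_between = 943.5, MS_within = 78.26. F = 12.056, F_crit ≈ 3.354. Reject H₀.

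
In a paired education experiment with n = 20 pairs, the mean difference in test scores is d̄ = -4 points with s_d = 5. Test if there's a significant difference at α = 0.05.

t = d̄/(s_d/√n) = -4/(5/√20) = -3.578. df = 19, critical t = ±2.093. Reject H₀.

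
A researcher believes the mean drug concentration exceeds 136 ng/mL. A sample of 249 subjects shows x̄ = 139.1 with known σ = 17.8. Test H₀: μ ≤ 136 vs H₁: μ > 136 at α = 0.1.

z = 2.748. Critical value: 1.28. Reject H₀.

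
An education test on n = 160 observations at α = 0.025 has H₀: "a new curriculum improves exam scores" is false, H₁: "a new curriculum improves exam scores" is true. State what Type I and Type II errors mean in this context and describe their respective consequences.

Type I (false positive): concluding that a new curriculum improves exam scores when it is not — adopting a curriculum that gives no real benefit — disruption for nothing. Type II (false negative): failing to conclude that a new curriculum improves exam scores when it is — keeping the old curriculum when the new one would have helped students. Which is costlier depends on domain priorities and is a judgement call rather than a statistical fact.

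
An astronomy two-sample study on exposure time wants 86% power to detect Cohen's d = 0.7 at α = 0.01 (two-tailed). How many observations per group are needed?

z_{α/2} = 2.576, z_β = Φ⁻¹(0.86) = 1.08. For medium effect (d = 0.7): n per group = 2(z_{α/2} + z_β)²/d² = 2(2.576 + 1.08)²/0.7² = 54.6 → 55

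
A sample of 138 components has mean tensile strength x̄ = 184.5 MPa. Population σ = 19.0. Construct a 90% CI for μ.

CI = x̄ ± z*(σ/√n) = 184.5 ± 1.645(19.0/√138) = 184.5 ± 2.66 = (181.84, 187.16)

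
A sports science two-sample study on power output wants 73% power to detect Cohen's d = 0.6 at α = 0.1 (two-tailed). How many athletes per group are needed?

z_{α/2} = 1.645, z_β = Φ⁻¹(0.73) = 0.613. For medium effect (d = 0.6): n per group = 2(z_{α/2} + z_β)²/d² = 2(1.645 + 0.613)²/0.6² = 28.3 → 29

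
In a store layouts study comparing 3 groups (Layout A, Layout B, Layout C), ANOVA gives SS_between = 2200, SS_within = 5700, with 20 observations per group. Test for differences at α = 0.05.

df_between = 2, df_within = 57. F = MS_between/MS_within = 1100.0/100.0 = 11.0. F_crit ≈ 3.159. Reject H₀. At least one mean differs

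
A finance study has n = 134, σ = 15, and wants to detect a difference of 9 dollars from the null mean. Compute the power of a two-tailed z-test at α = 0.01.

SE = σ/√n = 15/√134 = 1.296. Non-centrality λ = d/SE = 9/1.296 = 6.946. Power ≈ Φ(λ - z_{α/2}) = Φ(6.946 - 2.576) = Φ(4.37) = 1.0.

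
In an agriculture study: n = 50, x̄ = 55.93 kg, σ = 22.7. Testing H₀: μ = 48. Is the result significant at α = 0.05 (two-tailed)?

z = (55.93 - 48)/(22.7/√50) = 2.47. Since |z| > 1.96, significant at α = 0.05.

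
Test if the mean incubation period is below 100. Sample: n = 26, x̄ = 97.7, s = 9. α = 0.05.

t = (97.7 - 100)/(9/√26) = -1.303, df = 25. Critical t = -1.708. Fail to reject H₀.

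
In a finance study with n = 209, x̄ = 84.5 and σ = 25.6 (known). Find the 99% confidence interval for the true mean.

CI = x̄ ± z*(σ/√n) = 84.5 ± 2.576(25.6/√209) = 84.5 ± 4.56 = (79.94, 89.06)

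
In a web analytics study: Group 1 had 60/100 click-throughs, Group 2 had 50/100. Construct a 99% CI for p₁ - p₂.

p̂₁ = 0.6, p̂₂ = 0.5. Difference = 0.1. CI = (-0.08, 0.28)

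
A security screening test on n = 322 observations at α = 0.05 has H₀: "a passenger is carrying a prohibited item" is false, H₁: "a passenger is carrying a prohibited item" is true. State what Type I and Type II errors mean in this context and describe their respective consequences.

Type I (false positive): concluding that a passenger is carrying a prohibited item when it is not — detaining an innocent passenger — delay and inconvenience. Type II (false negative): failing to conclude that a passenger is carrying a prohibited item when it is — letting a prohibited item through — security breach. Which is costlier depends on domain priorities and is a judgement call rather than a statistical fact.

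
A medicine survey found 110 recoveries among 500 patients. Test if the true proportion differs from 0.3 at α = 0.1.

p̂ = 0.22, p₀ = 0.3. z = (p̂ - p₀)/√(p₀(1-p₀)/n) = -3.904. Critical: ±1.645. Reject H₀.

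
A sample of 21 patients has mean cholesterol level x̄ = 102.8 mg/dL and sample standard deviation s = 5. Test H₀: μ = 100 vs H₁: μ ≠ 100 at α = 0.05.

t = (x̄ - μ₀)/(s/√n) = (102.8 - 100)/(5/√21) = 2.566. df = 20, critical t = ±2.086. Reject H₀.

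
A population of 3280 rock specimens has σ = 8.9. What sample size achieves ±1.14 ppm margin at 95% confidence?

Without FPC: n₀ = (1.96×8.9/1.14)² = 234.144. With FPC: n = n₀N/(n₀+N-1) = 218.6 → n = 219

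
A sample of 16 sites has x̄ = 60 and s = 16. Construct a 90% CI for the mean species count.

CI = x̄ ± t*(s/√n) = 60 ± 1.753(16/√16) = (52.99, 67.01)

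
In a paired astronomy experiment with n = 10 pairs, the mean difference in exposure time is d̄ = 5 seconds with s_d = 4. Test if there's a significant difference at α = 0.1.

t = d̄/(s_d/√n) = 5/(4/√10) = 3.953. df = 9, critical t = ±1.833. Reject H₀.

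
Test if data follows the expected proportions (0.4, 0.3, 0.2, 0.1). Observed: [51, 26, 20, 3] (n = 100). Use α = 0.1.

Expected: [40.0, 30.0, 20.0, 10.0]. χ² = 8.458. df = 3, critical = 6.251. Reject H₀.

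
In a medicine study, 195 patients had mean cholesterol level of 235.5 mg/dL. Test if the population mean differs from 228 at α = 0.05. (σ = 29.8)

z = (x̄ - μ₀)/(σ/√n) = (235.5 - 228)/(29.8/√195) = 3.514. Critical value: ±1.96. Since |3.514| > 1.96, Reject H₀.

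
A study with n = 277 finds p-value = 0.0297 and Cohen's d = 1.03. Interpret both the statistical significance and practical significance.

Statistically significant (p = 0.0297 < 0.05). Cohen's d = 1.03 indicates a large effect size. Both statistical and practical significance should be considered.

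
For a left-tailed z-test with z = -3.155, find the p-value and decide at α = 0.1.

p = P(Z < -3.155) = Φ(-3.155) ≈ 0.0008. Since p < 0.1, reject H₀ (significant) at α = 0.1.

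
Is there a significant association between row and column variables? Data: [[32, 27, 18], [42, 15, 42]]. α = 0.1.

χ² = 11.815. df = 2, critical = 4.605. Reject H₀. Variables are dependent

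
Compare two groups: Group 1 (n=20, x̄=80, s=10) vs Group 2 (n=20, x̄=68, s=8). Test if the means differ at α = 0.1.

Pooled sp = 9.06. t = 4.191, df = 38. Critical t = ±1.686. Reject H₀.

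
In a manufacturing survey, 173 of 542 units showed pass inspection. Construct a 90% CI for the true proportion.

p̂ = 0.319. CI = p̂ ± z*√(p̂(1-p̂)/n) = (0.286, 0.352)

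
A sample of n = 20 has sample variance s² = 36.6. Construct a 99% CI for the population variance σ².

df = 19. χ²_{0.005} = 38.582, χ²_{0.995} = 6.844. CI for σ² = ((n-1)s²/χ²_{α/2}, (n-1)s²/χ²_{1-α/2}) = (19·36.6/38.582, 19·36.6/6.844) = (18.02, 101.61)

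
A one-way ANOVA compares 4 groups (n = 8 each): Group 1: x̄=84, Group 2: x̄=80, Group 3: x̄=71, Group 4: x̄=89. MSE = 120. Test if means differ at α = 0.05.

Grand mean = 81.0. SS_between = 1392.0, MS_between = 464.0. F = 3.867, F_crit ≈ 2.947. Reject H₀.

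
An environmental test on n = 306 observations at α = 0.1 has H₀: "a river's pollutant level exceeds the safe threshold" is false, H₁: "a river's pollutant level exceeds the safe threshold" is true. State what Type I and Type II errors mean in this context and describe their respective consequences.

Type I (false positive): concluding that a river's pollutant level exceeds the safe threshold when it is not — shutting down a compliant factory unnecessarily. Type II (false negative): failing to conclude that a river's pollutant level exceeds the safe threshold when it is — allowing unsafe pollution to continue. Which is costlier depends on domain priorities and is a judgement call rather than a statistical fact.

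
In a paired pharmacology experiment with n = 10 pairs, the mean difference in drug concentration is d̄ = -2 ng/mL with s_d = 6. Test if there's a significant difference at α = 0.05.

t = d̄/(s_d/√n) = -2/(6/√10) = -1.054. df = 9, critical t = ±2.262. Fail to reject H₀.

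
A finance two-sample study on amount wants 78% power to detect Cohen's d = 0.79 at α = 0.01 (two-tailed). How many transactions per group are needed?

z_{α/2} = 2.576, z_β = Φ⁻¹(0.78) = 0.772. For medium effect (d = 0.79): n per group = 2(z_{α/2} + z_β)²/d² = 2(2.576 + 0.772)²/0.79² = 35.9 → 36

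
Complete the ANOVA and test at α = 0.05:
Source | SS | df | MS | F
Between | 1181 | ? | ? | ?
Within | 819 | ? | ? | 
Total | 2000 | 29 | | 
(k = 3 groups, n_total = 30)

df_between = 2, df_within = 27. MS_between = 590.5, MS_within = 30.33. F = 19.467, F_crit ≈ 3.354. Reject H₀.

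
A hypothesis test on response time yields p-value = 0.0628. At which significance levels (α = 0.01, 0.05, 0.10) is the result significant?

p = 0.0628. Significant at: α = 0.1.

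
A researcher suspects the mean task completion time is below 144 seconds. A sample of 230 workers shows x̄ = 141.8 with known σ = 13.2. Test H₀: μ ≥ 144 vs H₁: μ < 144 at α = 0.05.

z = -2.528. Critical value: -1.645. Reject H₀.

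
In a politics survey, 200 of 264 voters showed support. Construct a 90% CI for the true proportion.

p̂ = 0.758. CI = p̂ ± z*√(p̂(1-p̂)/n) = (0.714, 0.801)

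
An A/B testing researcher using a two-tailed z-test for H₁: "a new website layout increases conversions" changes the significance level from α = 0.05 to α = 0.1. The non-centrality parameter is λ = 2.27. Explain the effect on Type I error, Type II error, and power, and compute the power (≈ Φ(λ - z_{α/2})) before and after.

Increasing α from 0.05 to 0.1:
• Type I error rate increases (α is the Type I rate by definition).
• Critical value moves from z_{α/2} = 1.96 to 1.645, so power = Φ(λ - z_{α/2}) goes from Φ(2.27 - 1.96) = 0.622 to Φ(2.27 - 1.645) = 0.734.
• Type II error rate β = 1 - power therefore decreases (0.378 → 0.266).
Appropriate when false negatives are costly — here, discarding a layout that would have improved conversions — lost revenue.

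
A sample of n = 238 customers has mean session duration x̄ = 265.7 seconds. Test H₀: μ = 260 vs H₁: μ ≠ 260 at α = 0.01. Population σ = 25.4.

z = (x̄ - μ₀)/(σ/√n) = (265.7 - 260)/(25.4/√238) = 3.462. Critical value: ±2.576. Since |3.462| > 2.576, Reject H₀.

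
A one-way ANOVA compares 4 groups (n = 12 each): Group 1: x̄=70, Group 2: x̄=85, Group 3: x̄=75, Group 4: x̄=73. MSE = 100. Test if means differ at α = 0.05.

Grand mean = 75.75. SS_between = 1521.0, MS_between = 507.0. F = 5.07, F_crit ≈ 2.816. Reject H₀.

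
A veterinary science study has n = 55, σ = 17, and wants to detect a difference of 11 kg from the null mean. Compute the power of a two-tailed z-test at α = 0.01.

SE = σ/√n = 17/√55 = 2.292. Non-centrality λ = d/SE = 11/2.292 = 4.799. Power ≈ Φ(λ - z_{α/2}) = Φ(4.799 - 2.576) = Φ(2.223) = 0.987.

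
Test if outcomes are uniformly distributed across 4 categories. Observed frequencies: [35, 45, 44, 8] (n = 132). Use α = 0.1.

Expected = 33 each. χ² = Σ(O-E)²/E = 27.091. df = 3, critical value = 6.251. Reject H₀.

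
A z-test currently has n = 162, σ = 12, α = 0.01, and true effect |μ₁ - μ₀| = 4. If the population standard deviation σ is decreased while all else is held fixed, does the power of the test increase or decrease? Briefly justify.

Power increases: a smaller σ shrinks the standard error σ/√n, moving the sampling distribution under H₁ further from the critical value.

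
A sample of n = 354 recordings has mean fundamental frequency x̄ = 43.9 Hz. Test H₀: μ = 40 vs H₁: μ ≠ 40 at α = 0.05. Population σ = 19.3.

z = (x̄ - μ₀)/(σ/√n) = (43.9 - 40)/(19.3/√354) = 3.802. Critical value: ±1.96. Since |3.802| > 1.96, Reject H₀.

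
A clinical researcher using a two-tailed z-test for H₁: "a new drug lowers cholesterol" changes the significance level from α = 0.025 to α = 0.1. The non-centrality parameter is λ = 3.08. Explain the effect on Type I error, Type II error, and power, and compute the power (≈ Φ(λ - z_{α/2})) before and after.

Increasing α from 0.025 to 0.1:
• Type I error rate increases (α is the Type I rate by definition).
• Critical value moves from z_{α/2} = 2.241 to 1.645, so power = Φ(λ - z_{α/2}) goes from Φ(3.08 - 2.241) = 0.799 to Φ(3.08 - 1.645) = 0.924.
• Type II error rate β = 1 - power therefore decreases (0.201 → 0.076).
Appropriate when false negatives are costly — here, shelving an effective drug — patients miss out on a treatment that would have helped.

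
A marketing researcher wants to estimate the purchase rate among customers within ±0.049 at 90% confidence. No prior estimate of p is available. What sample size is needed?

Conservative approach: use p = 0.5 (maximizes p(1-p) = 0.25). n = z²(0.25)/E² = 1.645²×0.25/0.049² = 281.8 → n = 282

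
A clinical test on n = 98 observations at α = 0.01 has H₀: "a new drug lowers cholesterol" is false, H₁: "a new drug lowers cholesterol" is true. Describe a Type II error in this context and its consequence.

Type II error: failing to reject H₀ when it is false — concluding that a new drug lowers cholesterol is not supported when in fact it is. Consequence: shelving an effective drug — patients miss out on a treatment that would have helped.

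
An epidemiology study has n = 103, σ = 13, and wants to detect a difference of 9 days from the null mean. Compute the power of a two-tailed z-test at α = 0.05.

SE = σ/√n = 13/√103 = 1.281. Non-centrality λ = d/SE = 9/1.281 = 7.026. Power ≈ Φ(λ - z_{α/2}) = Φ(7.026 - 1.96) = Φ(5.066) = 1.0.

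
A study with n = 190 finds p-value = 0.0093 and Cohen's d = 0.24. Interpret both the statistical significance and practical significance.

Statistically significant (p = 0.0093 < 0.05). Cohen's d = 0.24 indicates a small effect size. Both statistical and practical significance should be considered.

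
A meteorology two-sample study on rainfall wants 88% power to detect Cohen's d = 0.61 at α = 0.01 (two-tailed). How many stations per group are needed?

z_{α/2} = 2.576, z_β = Φ⁻¹(0.88) = 1.175. For medium effect (d = 0.61): n per group = 2(z_{α/2} + z_β)²/d² = 2(2.576 + 1.175)²/0.61² = 75.6 → 76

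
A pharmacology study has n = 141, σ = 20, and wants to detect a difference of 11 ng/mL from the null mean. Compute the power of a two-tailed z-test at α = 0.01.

SE = σ/√n = 20/√141 = 1.684. Non-centrality λ = d/SE = 11/1.684 = 6.531. Power ≈ Φ(λ - z_{α/2}) = Φ(6.531 - 2.576) = Φ(3.955) = 1.0.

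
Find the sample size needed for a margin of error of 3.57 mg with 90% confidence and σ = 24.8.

n = (z*σ/E)² = (1.645×24.8/3.57)² = 130.6 → n = 131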